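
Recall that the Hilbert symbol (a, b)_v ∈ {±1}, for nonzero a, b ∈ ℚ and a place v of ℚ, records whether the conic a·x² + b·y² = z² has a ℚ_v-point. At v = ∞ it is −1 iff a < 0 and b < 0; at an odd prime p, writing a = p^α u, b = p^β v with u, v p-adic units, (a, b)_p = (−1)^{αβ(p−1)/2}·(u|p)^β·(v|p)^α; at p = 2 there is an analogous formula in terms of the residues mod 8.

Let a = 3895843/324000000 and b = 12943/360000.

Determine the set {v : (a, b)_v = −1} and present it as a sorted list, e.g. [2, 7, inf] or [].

Mod squares: a ≡ 43, b ≡ 7. Check v ∈ {∞, 2, 3, 5, 7, 43}.
v=2: v_2(a)=-8, v_2(b)=-6; units ≡ 3, 7 (mod 8); ε·ε+αω+βω = 1·1+-8·0+-6·1 ≡ 1  ⇒  (a,b)_2 = -1.
v=43: a=43^3·(≡21), b=43^2·(≡34) mod 43; (21|43)=+1, (34|43)=-1; (−1)^{3·2·21}·(+1)^2·(-1)^3 = -1.
v=∞: 43 > 0 and 7 > 0  ⇒  (a,b)_∞ = +1.
v=7: a=7^2·(≡4), b=7^1·(≡2) mod 7; (4|7)=+1, (2|7)=+1; (−1)^{2·1·3}·(+1)^1·(+1)^2 = +1.
v=3: a=3^-4·(≡1), b=3^-2·(≡1) mod 3; (1|3)=+1, (1|3)=+1; (−1)^{-4·-2·1}·(+1)^-2·(+1)^-4 = +1.
v=5: a=5^-6·(≡3), b=5^-4·(≡3) mod 5; (3|5)=-1, (3|5)=-1; (−1)^{-6·-4·2}·(-1)^-4·(-1)^-6 = +1.
(43, 7 / ℚ) ramifies at {2, 43}: a division algebra.

[2, 43]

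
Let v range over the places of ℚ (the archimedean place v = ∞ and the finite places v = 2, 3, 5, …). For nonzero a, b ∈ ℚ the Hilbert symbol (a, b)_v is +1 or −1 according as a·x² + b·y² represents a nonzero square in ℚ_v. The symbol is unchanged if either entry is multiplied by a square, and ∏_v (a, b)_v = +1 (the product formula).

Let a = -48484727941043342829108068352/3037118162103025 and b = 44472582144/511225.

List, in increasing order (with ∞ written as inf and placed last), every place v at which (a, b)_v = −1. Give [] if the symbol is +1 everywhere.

Mod squares: a ≡ -67022, b ≡ 33511. Check v ∈ {∞, 2, 3, 5, 7, 11, 13, 17, 23, 31, 47}.
v=11: a=11^-6·(≡5), b=11^-2·(≡1) mod 11; (5|11)=+1, (1|11)=+1; (−1)^{-6·-2·5}·(+1)^-2·(+1)^-6 = +1.
v=5: a=5^-2·(≡3), b=5^-2·(≡1) mod 5; (3|5)=-1, (1|5)=+1; (−1)^{-2·-2·2}·(-1)^-2·(+1)^-2 = +1.
v=23: a=23^3·(≡20), b=23^1·(≡8) mod 23; (20|23)=-1, (8|23)=+1; (−1)^{3·1·11}·(-1)^1·(+1)^3 = +1.
v=47: a=47^3·(≡13), b=47^1·(≡16) mod 47; (13|47)=-1, (16|47)=+1; (−1)^{3·1·23}·(-1)^1·(+1)^3 = +1.
v=17: a=17^2·(≡8), b=17^0·(≡13) mod 17; (8|17)=+1, (13|17)=+1; (−1)^{2·0·8}·(+1)^0·(+1)^2 = +1.
v=13: a=13^-4·(≡11), b=13^-2·(≡9) mod 13; (11|13)=-1, (9|13)=+1; (−1)^{-4·-2·6}·(-1)^-2·(+1)^-4 = +1.
v=7: a=7^-4·(≡5), b=7^0·(≡4) mod 7; (5|7)=-1, (4|7)=+1; (−1)^{-4·0·3}·(-1)^0·(+1)^-4 = +1.
v=∞: -67022 < 0 and 33511 > 0  ⇒  (a,b)_∞ = +1.
v=31: a=31^3·(≡7), b=31^1·(≡6) mod 31; (7|31)=+1, (6|31)=-1; (−1)^{3·1·15}·(+1)^1·(-1)^3 = +1.
v=2: v_2(a)=23, v_2(b)=14; units ≡ 1, 7 (mod 8); ε·ε+αω+βω = 0·1+23·0+14·0 ≡ 0  ⇒  (a,b)_2 = +1.
v=3: a=3^12·(≡1), b=3^4·(≡1) mod 3; (1|3)=+1, (1|3)=+1; (−1)^{12·4·1}·(+1)^4·(+1)^12 = +1.
Every local symbol is +1, so the conic -67022·x² + 33511·y² = z² has ℚ_v-points for all v and hence a ℚ-point; (a, b / ℚ) ≅ M_2(ℚ).

[]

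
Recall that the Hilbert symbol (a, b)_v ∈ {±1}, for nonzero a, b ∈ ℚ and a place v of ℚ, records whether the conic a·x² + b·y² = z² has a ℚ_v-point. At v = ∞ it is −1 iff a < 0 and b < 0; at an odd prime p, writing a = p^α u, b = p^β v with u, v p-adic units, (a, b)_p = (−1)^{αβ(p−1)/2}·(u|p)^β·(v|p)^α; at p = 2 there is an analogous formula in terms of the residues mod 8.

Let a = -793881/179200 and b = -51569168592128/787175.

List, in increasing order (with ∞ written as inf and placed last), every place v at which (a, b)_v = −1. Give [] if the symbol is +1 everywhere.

[31, 41, 47, inf]

(a, b) ≡ (-7, -39844579) mod (ℚ^×)²; places V = {2, 3, 5, 7, 11, 23, 29, 31, 37, 41, 47, ∞}.
(a,b)_5: α=-2, u≡3; β=-2, v≡1 (mod 5); (3|5)=-1, (1|5)=+1; sign (−1)^0·-1^-2·+1^-2 = +1.
(a,b)_11: α=2, u≡5; β=2, v≡7 (mod 11); (5|11)=+1, (7|11)=-1; sign (−1)^0·+1^2·-1^2 = +1.
(a,b)_41: α=0, u≡11; β=1, v≡5 (mod 41); (11|41)=-1, (5|41)=+1; sign (−1)^0·-1^1·+1^0 = -1.
(a,b)_29: α=0, u≡9; β=1, v≡10 (mod 29); (9|29)=+1, (10|29)=-1; sign (−1)^0·+1^1·-1^0 = +1.
(a,b)_31: α=0, u≡3; β=3, v≡30 (mod 31); (3|31)=-1, (30|31)=-1; sign (−1)^0·-1^3·-1^0 = -1.
(a,b)_∞: sgn(-7)=−, sgn(-39844579)=−, so -1.
(a,b)_7: α=-1, u≡3; β=0, v≡4 (mod 7); (3|7)=-1, (4|7)=+1; sign (−1)^0·-1^0·+1^-1 = +1.
(a,b)_3: α=8, u≡2; β=0, v≡2 (mod 3); (2|3)=-1, (2|3)=-1; sign (−1)^0·-1^0·-1^8 = +1.
(a,b)_2: α=-10, β=8; u≡1, v≡5 (mod 8); ε(u)ε(v)=0·0, αω(v)=-10·1, βω(u)=8·0; sum ≡ 0  ⇒  +1.
(a,b)_37: α=0, u≡36; β=-2, v≡6 (mod 37); (36|37)=+1, (6|37)=-1; sign (−1)^0·+1^-2·-1^0 = +1.
(a,b)_47: α=0, u≡26; β=1, v≡13 (mod 47); (26|47)=-1, (13|47)=-1; sign (−1)^0·-1^1·-1^0 = -1.
(a,b)_23: α=0, u≡8; β=-1, v≡20 (mod 23); (8|23)=+1, (20|23)=-1; sign (−1)^0·+1^-1·-1^0 = +1.
Ram(-7, -39844579) = {31, 41, 47, ∞}; no ℚ_31-point on the conic.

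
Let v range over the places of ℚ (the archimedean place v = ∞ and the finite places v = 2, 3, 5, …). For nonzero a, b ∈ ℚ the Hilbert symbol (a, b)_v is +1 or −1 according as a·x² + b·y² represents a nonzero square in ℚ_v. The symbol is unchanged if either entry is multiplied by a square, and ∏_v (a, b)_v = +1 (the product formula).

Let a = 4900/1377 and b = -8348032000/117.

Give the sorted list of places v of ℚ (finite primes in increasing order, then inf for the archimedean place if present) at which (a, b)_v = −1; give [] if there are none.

(a, b) ≡ (17, -715) mod (ℚ^×)²; places V = {2, 3, 5, 7, 11, 13, 17, ∞}.
(a,b)_2: α=2, β=10; u≡1, v≡5 (mod 8); ε(u)ε(v)=0·0, αω(v)=2·1, βω(u)=10·0; sum ≡ 0  ⇒  +1.
(a,b)_∞: sgn(17)=+, sgn(-715)=−, so +1.
(a,b)_3: α=-4, u≡2; β=-2, v≡2 (mod 3); (2|3)=-1, (2|3)=-1; sign (−1)^0·-1^-2·-1^-4 = +1.
(a,b)_13: α=0, u≡1; β=-1, v≡12 (mod 13); (1|13)=+1, (12|13)=+1; sign (−1)^0·+1^-1·+1^0 = +1.
(a,b)_17: α=-1, u≡16; β=0, v≡16 (mod 17); (16|17)=+1, (16|17)=+1; sign (−1)^0·+1^0·+1^-1 = +1.
(a,b)_11: α=0, u≡8; β=3, v≡5 (mod 11); (8|11)=-1, (5|11)=+1; sign (−1)^0·-1^3·+1^0 = -1.
(a,b)_5: α=2, u≡3; β=3, v≡2 (mod 5); (3|5)=-1, (2|5)=-1; sign (−1)^0·-1^3·-1^2 = -1.
(a,b)_7: α=2, u≡6; β=2, v≡6 (mod 7); (6|7)=-1, (6|7)=-1; sign (−1)^0·-1^2·-1^2 = +1.
Ram(17, -715) = {5, 11}; no ℚ_5-point on the conic.

[5, 11]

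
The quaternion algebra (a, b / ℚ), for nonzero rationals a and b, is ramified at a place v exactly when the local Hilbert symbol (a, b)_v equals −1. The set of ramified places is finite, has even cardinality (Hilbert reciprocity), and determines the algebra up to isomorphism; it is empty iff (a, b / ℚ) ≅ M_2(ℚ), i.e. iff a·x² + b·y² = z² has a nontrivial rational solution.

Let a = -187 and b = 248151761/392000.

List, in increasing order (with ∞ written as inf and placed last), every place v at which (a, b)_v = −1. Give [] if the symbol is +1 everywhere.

(a, b) ≡ (-187, 28405) mod (ℚ^×)²; places V = {2, 5, 7, 11, 13, 17, 19, 23, ∞}.
(a,b)_19: α=0, u≡3; β=3, v≡2 (mod 19); (3|19)=-1, (2|19)=-1; sign (−1)^0·-1^3·-1^0 = -1.
(a,b)_2: α=0, β=-6; u≡5, v≡5 (mod 8); ε(u)ε(v)=0·0, αω(v)=0·1, βω(u)=-6·1; sum ≡ 0  ⇒  +1.
(a,b)_23: α=0, u≡20; β=1, v≡2 (mod 23); (20|23)=-1, (2|23)=+1; sign (−1)^0·-1^1·+1^0 = -1.
(a,b)_13: α=0, u≡8; β=1, v≡9 (mod 13); (8|13)=-1, (9|13)=+1; sign (−1)^0·-1^1·+1^0 = -1.
(a,b)_∞: sgn(-187)=−, sgn(28405)=+, so +1.
(a,b)_11: α=1, u≡5; β=2, v≡3 (mod 11); (5|11)=+1, (3|11)=+1; sign (−1)^0·+1^2·+1^1 = +1.
(a,b)_7: α=0, u≡2; β=-2, v≡3 (mod 7); (2|7)=+1, (3|7)=-1; sign (−1)^0·+1^-2·-1^0 = +1.
(a,b)_5: α=0, u≡3; β=-3, v≡1 (mod 5); (3|5)=-1, (1|5)=+1; sign (−1)^0·-1^-3·+1^0 = -1.
(a,b)_17: α=1, u≡6; β=0, v≡9 (mod 17); (6|17)=-1, (9|17)=+1; sign (−1)^0·-1^0·+1^1 = +1.
(-187, 28405 / ℚ) ramifies at {5, 13, 19, 23}: a division algebra.

[5, 13, 19, 23]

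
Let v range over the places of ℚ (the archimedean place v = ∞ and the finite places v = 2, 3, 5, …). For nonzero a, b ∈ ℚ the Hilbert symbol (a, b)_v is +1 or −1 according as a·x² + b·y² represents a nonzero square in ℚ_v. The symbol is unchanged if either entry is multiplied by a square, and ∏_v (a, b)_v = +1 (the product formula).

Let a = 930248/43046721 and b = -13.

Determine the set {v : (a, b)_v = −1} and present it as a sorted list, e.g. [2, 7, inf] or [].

[2, 13]

Mod squares: a ≡ 2, b ≡ -13. Check v ∈ {∞, 2, 3, 11, 13, 31}.
v=13: a=13^0·(≡11), b=13^1·(≡12) mod 13; (11|13)=-1, (12|13)=+1; (−1)^{0·1·6}·(-1)^1·(+1)^0 = -1.
v=∞: 2 > 0 and -13 < 0  ⇒  (a,b)_∞ = +1.
v=31: a=31^2·(≡8), b=31^0·(≡18) mod 31; (8|31)=+1, (18|31)=+1; (−1)^{2·0·15}·(+1)^0·(+1)^2 = +1.
v=11: a=11^2·(≡7), b=11^0·(≡9) mod 11; (7|11)=-1, (9|11)=+1; (−1)^{2·0·5}·(-1)^0·(+1)^2 = +1.
v=3: a=3^-16·(≡2), b=3^0·(≡2) mod 3; (2|3)=-1, (2|3)=-1; (−1)^{-16·0·1}·(-1)^0·(-1)^-16 = +1.
v=2: v_2(a)=3, v_2(b)=0; units ≡ 1, 3 (mod 8); ε·ε+αω+βω = 0·1+3·1+0·0 ≡ 1  ⇒  (a,b)_2 = -1.
|Ram(2, -13)| = 2, even; anisotropic at {2, 13}.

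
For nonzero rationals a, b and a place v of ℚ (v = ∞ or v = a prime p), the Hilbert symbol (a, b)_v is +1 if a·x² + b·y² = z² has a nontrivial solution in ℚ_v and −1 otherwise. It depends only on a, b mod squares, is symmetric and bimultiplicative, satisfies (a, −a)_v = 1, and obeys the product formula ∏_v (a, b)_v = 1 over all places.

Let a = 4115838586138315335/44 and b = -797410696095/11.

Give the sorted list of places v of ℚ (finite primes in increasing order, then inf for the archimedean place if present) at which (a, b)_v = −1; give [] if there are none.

(a, b) ≡ (393965, -299973245) mod (ℚ^×)²; places V = {2, 3, 5, 11, 13, 17, 19, 23, 29, 37, ∞}.
(a,b)_11: α=-1, u≡6; β=-1, v≡9 (mod 11); (6|11)=-1, (9|11)=+1; sign (−1)^1·-1^-1·+1^-1 = +1.
(a,b)_29: α=1, u≡6; β=1, v≡15 (mod 29); (6|29)=+1, (15|29)=-1; sign (−1)^0·+1^1·-1^1 = -1.
(a,b)_37: α=2, u≡11; β=1, v≡5 (mod 37); (11|37)=+1, (5|37)=-1; sign (−1)^0·+1^1·-1^2 = +1.
(a,b)_5: α=1, u≡3; β=1, v≡1 (mod 5); (3|5)=-1, (1|5)=+1; sign (−1)^0·-1^1·+1^1 = -1.
(a,b)_17: α=2, u≡11; β=1, v≡11 (mod 17); (11|17)=-1, (11|17)=-1; sign (−1)^0·-1^1·-1^2 = -1.
(a,b)_3: α=2, u≡2; β=4, v≡1 (mod 3); (2|3)=-1, (1|3)=+1; sign (−1)^0·-1^4·+1^2 = +1.
(a,b)_∞: sgn(393965)=+, sgn(-299973245)=−, so +1.
(a,b)_13: α=3, u≡6; β=1, v≡5 (mod 13); (6|13)=-1, (5|13)=-1; sign (−1)^0·-1^1·-1^3 = +1.
(a,b)_2: α=-2, β=0; u≡5, v≡3 (mod 8); ε(u)ε(v)=0·1, αω(v)=-2·1, βω(u)=0·1; sum ≡ 0  ⇒  +1.
(a,b)_19: α=3, u≡11; β=2, v≡1 (mod 19); (11|19)=+1, (1|19)=+1; sign (−1)^0·+1^2·+1^3 = +1.
(a,b)_23: α=2, u≡20; β=1, v≡10 (mod 23); (20|23)=-1, (10|23)=-1; sign (−1)^0·-1^1·-1^2 = -1.
Ram(393965, -299973245) = {5, 17, 23, 29}; no ℚ_5-point on the conic.

[5, 17, 23, 29]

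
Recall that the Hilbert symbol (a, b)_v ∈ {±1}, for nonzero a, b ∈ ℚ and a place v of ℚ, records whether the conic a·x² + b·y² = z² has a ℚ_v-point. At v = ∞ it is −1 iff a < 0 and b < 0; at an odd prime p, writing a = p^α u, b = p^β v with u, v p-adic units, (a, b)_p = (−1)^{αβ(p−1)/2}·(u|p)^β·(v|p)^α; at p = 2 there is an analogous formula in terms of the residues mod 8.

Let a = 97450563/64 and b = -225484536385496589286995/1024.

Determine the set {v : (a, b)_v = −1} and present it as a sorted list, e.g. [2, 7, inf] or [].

Mod squares: a ≡ 1988787, b ≡ -129271155. Check v ∈ {∞, 2, 3, 5, 7, 13, 19, 23, 37, 41}.
v=23: a=23^1·(≡2), b=23^3·(≡4) mod 23; (2|23)=+1, (4|23)=+1; (−1)^{1·3·11}·(+1)^3·(+1)^1 = -1.
v=41: a=41^1·(≡21), b=41^3·(≡15) mod 41; (21|41)=+1, (15|41)=-1; (−1)^{1·3·20}·(+1)^3·(-1)^1 = -1.
v=37: a=37^1·(≡12), b=37^3·(≡7) mod 37; (12|37)=+1, (7|37)=+1; (−1)^{1·3·18}·(+1)^3·(+1)^1 = +1.
v=7: a=7^2·(≡3), b=7^2·(≡2) mod 7; (3|7)=-1, (2|7)=+1; (−1)^{2·2·3}·(-1)^2·(+1)^2 = +1.
v=2: v_2(a)=-6, v_2(b)=-10; units ≡ 3, 5 (mod 8); ε·ε+αω+βω = 1·0+-6·1+-10·1 ≡ 0  ⇒  (a,b)_2 = +1.
v=13: a=13^0·(≡11), b=13^1·(≡9) mod 13; (11|13)=-1, (9|13)=+1; (−1)^{0·1·6}·(-1)^1·(+1)^0 = -1.
v=3: a=3^1·(≡1), b=3^5·(≡1) mod 3; (1|3)=+1, (1|3)=+1; (−1)^{1·5·1}·(+1)^5·(+1)^1 = -1.
v=5: a=5^0·(≡2), b=5^1·(≡4) mod 5; (2|5)=-1, (4|5)=+1; (−1)^{0·1·2}·(-1)^1·(+1)^0 = -1.
v=19: a=19^1·(≡14), b=19^3·(≡14) mod 19; (14|19)=-1, (14|19)=-1; (−1)^{1·3·9}·(-1)^3·(-1)^1 = -1.
v=∞: 1988787 > 0 and -129271155 < 0  ⇒  (a,b)_∞ = +1.
Ram(1988787, -129271155) = {3, 5, 13, 19, 23, 41}; no ℚ_3-point on the conic.

[3, 5, 13, 19, 23, 41]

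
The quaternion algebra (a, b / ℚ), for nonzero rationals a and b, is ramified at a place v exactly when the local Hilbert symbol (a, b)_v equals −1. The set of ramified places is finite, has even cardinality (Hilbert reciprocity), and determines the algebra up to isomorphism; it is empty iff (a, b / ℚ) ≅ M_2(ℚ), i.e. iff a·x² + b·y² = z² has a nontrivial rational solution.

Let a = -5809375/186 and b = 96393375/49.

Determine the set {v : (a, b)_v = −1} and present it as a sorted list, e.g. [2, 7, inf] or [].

(a, b) ≡ (-10230, 15) mod (ℚ^×)²; places V = {2, 3, 5, 7, 11, 13, 31, ∞}.
(a,b)_11: α=1, u≡4; β=0, v≡9 (mod 11); (4|11)=+1, (9|11)=+1; sign (−1)^0·+1^0·+1^1 = +1.
(a,b)_13: α=2, u≡9; β=4, v≡6 (mod 13); (9|13)=+1, (6|13)=-1; sign (−1)^0·+1^4·-1^2 = +1.
(a,b)_31: α=-1, u≡30; β=0, v≡15 (mod 31); (30|31)=-1, (15|31)=-1; sign (−1)^0·-1^0·-1^-1 = -1.
(a,b)_5: α=5, u≡1; β=3, v≡3 (mod 5); (1|5)=+1, (3|5)=-1; sign (−1)^0·+1^3·-1^5 = -1.
(a,b)_∞: sgn(-10230)=−, sgn(15)=+, so +1.
(a,b)_2: α=-1, β=0; u≡5, v≡7 (mod 8); ε(u)ε(v)=0·1, αω(v)=-1·0, βω(u)=0·1; sum ≡ 0  ⇒  +1.
(a,b)_3: α=-1, u≡1; β=3, v≡2 (mod 3); (1|3)=+1, (2|3)=-1; sign (−1)^1·+1^3·-1^-1 = +1.
(a,b)_7: α=0, u≡4; β=-2, v≡1 (mod 7); (4|7)=+1, (1|7)=+1; sign (−1)^0·+1^-2·+1^0 = +1.
|Ram(-10230, 15)| = 2, even; anisotropic at {5, 31}.

[5, 31]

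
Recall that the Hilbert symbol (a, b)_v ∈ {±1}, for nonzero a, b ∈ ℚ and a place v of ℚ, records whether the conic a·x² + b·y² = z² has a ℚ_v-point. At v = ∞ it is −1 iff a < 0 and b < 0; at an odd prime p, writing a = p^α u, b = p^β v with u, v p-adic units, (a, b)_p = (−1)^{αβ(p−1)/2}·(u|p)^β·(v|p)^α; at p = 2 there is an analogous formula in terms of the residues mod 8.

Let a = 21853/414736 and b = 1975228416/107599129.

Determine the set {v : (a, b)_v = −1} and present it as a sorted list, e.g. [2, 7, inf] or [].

[2, 13]

Mod squares: a ≡ 13, b ≡ 6. Check v ∈ {∞, 2, 3, 7, 11, 13, 23, 41}.
v=7: a=7^-2·(≡6), b=7^2·(≡3) mod 7; (6|7)=-1, (3|7)=-1; (−1)^{-2·2·3}·(-1)^2·(-1)^-2 = +1.
v=∞: 13 > 0 and 6 > 0  ⇒  (a,b)_∞ = +1.
v=11: a=11^0·(≡6), b=11^-2·(≡2) mod 11; (6|11)=-1, (2|11)=-1; (−1)^{0·-2·5}·(-1)^-2·(-1)^0 = +1.
v=3: a=3^0·(≡1), b=3^9·(≡2) mod 3; (1|3)=+1, (2|3)=-1; (−1)^{0·9·1}·(+1)^9·(-1)^0 = +1.
v=2: v_2(a)=-4, v_2(b)=11; units ≡ 5, 3 (mod 8); ε·ε+αω+βω = 0·1+-4·1+11·1 ≡ 1  ⇒  (a,b)_2 = -1.
v=41: a=41^2·(≡26), b=41^-2·(≡35) mod 41; (26|41)=-1, (35|41)=-1; (−1)^{2·-2·20}·(-1)^-2·(-1)^2 = +1.
v=13: a=13^1·(≡3), b=13^0·(≡5) mod 13; (3|13)=+1, (5|13)=-1; (−1)^{1·0·6}·(+1)^0·(-1)^1 = -1.
v=23: a=23^-2·(≡13), b=23^-2·(≡16) mod 23; (13|23)=+1, (16|23)=+1; (−1)^{-2·-2·11}·(+1)^-2·(+1)^-2 = +1.
Ram(13, 6) = {2, 13}; no ℚ_2-point on the conic.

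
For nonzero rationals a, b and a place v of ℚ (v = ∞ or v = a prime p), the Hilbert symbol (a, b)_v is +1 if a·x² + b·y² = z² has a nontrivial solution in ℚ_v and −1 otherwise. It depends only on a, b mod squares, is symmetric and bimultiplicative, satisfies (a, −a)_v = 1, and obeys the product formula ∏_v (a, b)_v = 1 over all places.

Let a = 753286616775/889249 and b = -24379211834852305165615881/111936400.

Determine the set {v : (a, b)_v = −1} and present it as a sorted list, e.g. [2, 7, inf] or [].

[2, 3, 7, 11]

(a, b) ≡ (231, -12441) mod (ℚ^×)²; places V = {2, 3, 5, 7, 11, 13, 17, 23, 29, 41, 47, ∞}.
(a,b)_41: α=-2, u≡35; β=0, v≡2 (mod 41); (35|41)=-1, (2|41)=+1; sign (−1)^0·-1^0·+1^-2 = +1.
(a,b)_7: α=1, u≡3; β=4, v≡5 (mod 7); (3|7)=-1, (5|7)=-1; sign (−1)^0·-1^4·-1^1 = -1.
(a,b)_17: α=0, u≡7; β=2, v≡7 (mod 17); (7|17)=-1, (7|17)=-1; sign (−1)^0·-1^2·-1^0 = +1.
(a,b)_47: α=2, u≡20; β=4, v≡37 (mod 47); (20|47)=-1, (37|47)=+1; sign (−1)^0·-1^4·+1^2 = +1.
(a,b)_5: α=2, u≡4; β=-2, v≡4 (mod 5); (4|5)=+1, (4|5)=+1; sign (−1)^0·+1^-2·+1^2 = +1.
(a,b)_29: α=0, u≡23; β=1, v≡23 (mod 29); (23|29)=+1, (23|29)=+1; sign (−1)^0·+1^1·+1^0 = +1.
(a,b)_3: α=11, u≡2; β=15, v≡2 (mod 3); (2|3)=-1, (2|3)=-1; sign (−1)^1·-1^15·-1^11 = -1.
(a,b)_11: α=1, u≡8; β=3, v≡6 (mod 11); (8|11)=-1, (6|11)=-1; sign (−1)^1·-1^3·-1^1 = -1.
(a,b)_∞: sgn(231)=+, sgn(-12441)=−, so +1.
(a,b)_2: α=0, β=-4; u≡7, v≡7 (mod 8); ε(u)ε(v)=1·1, αω(v)=0·0, βω(u)=-4·0; sum ≡ 1  ⇒  -1.
(a,b)_13: α=0, u≡3; β=1, v≡6 (mod 13); (3|13)=+1, (6|13)=-1; sign (−1)^0·+1^1·-1^0 = +1.
(a,b)_23: α=-2, u≡8; β=-4, v≡3 (mod 23); (8|23)=+1, (3|23)=+1; sign (−1)^0·+1^-4·+1^-2 = +1.
(231, -12441 / ℚ) ramifies at {2, 3, 7, 11}: a division algebra.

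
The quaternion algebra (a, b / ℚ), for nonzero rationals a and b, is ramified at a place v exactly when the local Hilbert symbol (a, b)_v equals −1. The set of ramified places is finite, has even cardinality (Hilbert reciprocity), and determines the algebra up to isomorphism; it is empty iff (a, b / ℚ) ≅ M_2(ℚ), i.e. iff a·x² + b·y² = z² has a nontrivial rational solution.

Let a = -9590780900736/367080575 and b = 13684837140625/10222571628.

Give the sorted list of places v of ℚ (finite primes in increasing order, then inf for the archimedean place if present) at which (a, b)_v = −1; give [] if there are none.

Mod squares: a ≡ -189658, b ≡ 651. Check v ∈ {∞, 2, 3, 5, 7, 17, 19, 23, 29, 31, 41, 47}.
v=∞: -189658 < 0 and 651 > 0  ⇒  (a,b)_∞ = +1.
v=5: a=5^-2·(≡3), b=5^6·(≡4) mod 5; (3|5)=-1, (4|5)=+1; (−1)^{-2·6·2}·(-1)^6·(+1)^-2 = +1.
v=17: a=17^-2·(≡10), b=17^0·(≡7) mod 17; (10|17)=-1, (7|17)=-1; (−1)^{-2·0·8}·(-1)^0·(-1)^-2 = +1.
v=29: a=29^2·(≡2), b=29^0·(≡20) mod 29; (2|29)=-1, (20|29)=+1; (−1)^{2·0·14}·(-1)^0·(+1)^2 = +1.
v=7: a=7^5·(≡3), b=7^5·(≡1) mod 7; (3|7)=-1, (1|7)=+1; (−1)^{5·5·3}·(-1)^5·(+1)^5 = +1.
v=41: a=41^0·(≡32), b=41^2·(≡25) mod 41; (32|41)=+1, (25|41)=+1; (−1)^{0·2·20}·(+1)^2·(+1)^0 = +1.
v=2: v_2(a)=7, v_2(b)=-2; units ≡ 3, 3 (mod 8); ε·ε+αω+βω = 1·1+7·1+-2·1 ≡ 0  ⇒  (a,b)_2 = +1.
v=19: a=19^1·(≡12), b=19^0·(≡1) mod 19; (12|19)=-1, (1|19)=+1; (−1)^{1·0·9}·(-1)^0·(+1)^1 = +1.
v=31: a=31^1·(≡10), b=31^1·(≡22) mod 31; (10|31)=+1, (22|31)=-1; (−1)^{1·1·15}·(+1)^1·(-1)^1 = +1.
v=23: a=23^-1·(≡15), b=23^-2·(≡19) mod 23; (15|23)=-1, (19|23)=-1; (−1)^{-1·-2·11}·(-1)^-2·(-1)^-1 = -1.
v=47: a=47^-2·(≡27), b=47^-2·(≡43) mod 47; (27|47)=+1, (43|47)=-1; (−1)^{-2·-2·23}·(+1)^-2·(-1)^-2 = +1.
v=3: a=3^2·(≡2), b=3^-7·(≡1) mod 3; (2|3)=-1, (1|3)=+1; (−1)^{2·-7·1}·(-1)^-7·(+1)^2 = -1.
|Ram(-189658, 651)| = 2, even; anisotropic at {3, 23}.

[3, 23]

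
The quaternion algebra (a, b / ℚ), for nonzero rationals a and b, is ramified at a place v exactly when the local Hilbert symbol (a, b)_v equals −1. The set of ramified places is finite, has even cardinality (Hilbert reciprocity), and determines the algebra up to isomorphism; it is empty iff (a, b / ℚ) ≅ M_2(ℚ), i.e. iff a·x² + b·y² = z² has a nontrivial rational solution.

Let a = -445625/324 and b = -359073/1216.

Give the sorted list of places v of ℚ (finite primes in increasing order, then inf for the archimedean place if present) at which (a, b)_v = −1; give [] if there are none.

[11, 13, 23, inf]

(a, b) ≡ (-713, -84227) mod (ℚ^×)²; places V = {2, 3, 5, 11, 13, 19, 23, 31, ∞}.
(a,b)_11: α=0, u≡8; β=1, v≡10 (mod 11); (8|11)=-1, (10|11)=-1; sign (−1)^0·-1^1·-1^0 = -1.
(a,b)_23: α=1, u≡7; β=0, v≡22 (mod 23); (7|23)=-1, (22|23)=-1; sign (−1)^0·-1^0·-1^1 = -1.
(a,b)_3: α=-4, u≡1; β=4, v≡1 (mod 3); (1|3)=+1, (1|3)=+1; sign (−1)^0·+1^4·+1^-4 = +1.
(a,b)_31: α=1, u≡25; β=1, v≡6 (mod 31); (25|31)=+1, (6|31)=-1; sign (−1)^1·+1^1·-1^1 = +1.
(a,b)_2: α=-2, β=-6; u≡7, v≡5 (mod 8); ε(u)ε(v)=1·0, αω(v)=-2·1, βω(u)=-6·0; sum ≡ 0  ⇒  +1.
(a,b)_5: α=4, u≡3; β=0, v≡2 (mod 5); (3|5)=-1, (2|5)=-1; sign (−1)^0·-1^0·-1^4 = +1.
(a,b)_19: α=0, u≡1; β=-1, v≡12 (mod 19); (1|19)=+1, (12|19)=-1; sign (−1)^0·+1^-1·-1^0 = +1.
(a,b)_∞: sgn(-713)=−, sgn(-84227)=−, so -1.
(a,b)_13: α=0, u≡11; β=1, v≡8 (mod 13); (11|13)=-1, (8|13)=-1; sign (−1)^0·-1^1·-1^0 = -1.
(-713, -84227 / ℚ) ramifies at {11, 13, 23, ∞}: a division algebra.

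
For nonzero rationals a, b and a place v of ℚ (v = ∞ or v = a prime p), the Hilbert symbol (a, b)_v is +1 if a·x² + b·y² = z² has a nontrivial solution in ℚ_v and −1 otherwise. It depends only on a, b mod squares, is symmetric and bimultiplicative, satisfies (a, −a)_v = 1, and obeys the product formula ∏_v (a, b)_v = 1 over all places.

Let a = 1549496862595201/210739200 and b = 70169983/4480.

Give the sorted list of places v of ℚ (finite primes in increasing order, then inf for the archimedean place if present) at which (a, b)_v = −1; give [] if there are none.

[5, 7]

Mod squares: a ≡ 42, b ≡ 17290. Check v ∈ {∞, 2, 3, 5, 7, 13, 19, 23, 41}.
v=3: a=3^-1·(≡2), b=3^0·(≡1) mod 3; (2|3)=-1, (1|3)=+1; (−1)^{-1·0·1}·(-1)^0·(+1)^-1 = +1.
v=∞: 42 > 0 and 17290 > 0  ⇒  (a,b)_∞ = +1.
v=23: a=23^2·(≡19), b=23^0·(≡10) mod 23; (19|23)=-1, (10|23)=-1; (−1)^{2·0·11}·(-1)^0·(-1)^2 = +1.
v=19: a=19^2·(≡4), b=19^1·(≡11) mod 19; (4|19)=+1, (11|19)=+1; (−1)^{2·1·9}·(+1)^1·(+1)^2 = +1.
v=13: a=13^6·(≡1), b=13^3·(≡3) mod 13; (1|13)=+1, (3|13)=+1; (−1)^{6·3·6}·(+1)^3·(+1)^6 = +1.
v=7: a=7^-3·(≡3), b=7^-1·(≡3) mod 7; (3|7)=-1, (3|7)=-1; (−1)^{-3·-1·3}·(-1)^-1·(-1)^-3 = -1.
v=41: a=41^2·(≡36), b=41^2·(≡34) mod 41; (36|41)=+1, (34|41)=-1; (−1)^{2·2·20}·(+1)^2·(-1)^2 = +1.
v=5: a=5^-2·(≡2), b=5^-1·(≡3) mod 5; (2|5)=-1, (3|5)=-1; (−1)^{-2·-1·2}·(-1)^-1·(-1)^-2 = -1.
v=2: v_2(a)=-13, v_2(b)=-7; units ≡ 5, 5 (mod 8); ε·ε+αω+βω = 0·0+-13·1+-7·1 ≡ 0  ⇒  (a,b)_2 = +1.
(42, 17290 / ℚ) ramifies at {5, 7}: a division algebra.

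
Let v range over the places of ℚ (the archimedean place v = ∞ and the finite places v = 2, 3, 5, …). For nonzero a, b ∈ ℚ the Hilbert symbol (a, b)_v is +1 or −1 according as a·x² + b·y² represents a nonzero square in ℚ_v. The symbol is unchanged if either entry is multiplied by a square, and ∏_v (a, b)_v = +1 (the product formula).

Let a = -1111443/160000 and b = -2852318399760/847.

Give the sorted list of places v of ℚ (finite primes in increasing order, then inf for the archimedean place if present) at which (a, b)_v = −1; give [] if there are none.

(a, b) ≡ (-1111443, -350455) mod (ℚ^×)²; places V = {2, 3, 5, 7, 11, 17, 19, 31, 37, ∞}.
(a,b)_17: α=1, u≡12; β=3, v≡11 (mod 17); (12|17)=-1, (11|17)=-1; sign (−1)^0·-1^3·-1^1 = +1.
(a,b)_3: α=1, u≡1; β=2, v≡2 (mod 3); (1|3)=+1, (2|3)=-1; sign (−1)^0·+1^2·-1^1 = -1.
(a,b)_∞: sgn(-1111443)=−, sgn(-350455)=−, so -1.
(a,b)_11: α=0, u≡6; β=-2, v≡4 (mod 11); (6|11)=-1, (4|11)=+1; sign (−1)^0·-1^-2·+1^0 = +1.
(a,b)_31: α=1, u≡5; β=1, v≡10 (mod 31); (5|31)=+1, (10|31)=+1; sign (−1)^1·+1^1·+1^1 = -1.
(a,b)_7: α=0, u≡3; β=-1, v≡5 (mod 7); (3|7)=-1, (5|7)=-1; sign (−1)^0·-1^-1·-1^0 = -1.
(a,b)_37: α=1, u≡22; β=2, v≡28 (mod 37); (22|37)=-1, (28|37)=+1; sign (−1)^0·-1^2·+1^1 = +1.
(a,b)_19: α=1, u≡4; β=1, v≡5 (mod 19); (4|19)=+1, (5|19)=+1; sign (−1)^1·+1^1·+1^1 = -1.
(a,b)_2: α=-8, β=4; u≡5, v≡1 (mod 8); ε(u)ε(v)=0·0, αω(v)=-8·0, βω(u)=4·1; sum ≡ 0  ⇒  +1.
(a,b)_5: α=-4, u≡2; β=1, v≡4 (mod 5); (2|5)=-1, (4|5)=+1; sign (−1)^0·-1^1·+1^-4 = -1.
Ram(-1111443, -350455) = {3, 5, 7, 19, 31, ∞}; no ℚ_3-point on the conic.

[3, 5, 7, 19, 31, inf]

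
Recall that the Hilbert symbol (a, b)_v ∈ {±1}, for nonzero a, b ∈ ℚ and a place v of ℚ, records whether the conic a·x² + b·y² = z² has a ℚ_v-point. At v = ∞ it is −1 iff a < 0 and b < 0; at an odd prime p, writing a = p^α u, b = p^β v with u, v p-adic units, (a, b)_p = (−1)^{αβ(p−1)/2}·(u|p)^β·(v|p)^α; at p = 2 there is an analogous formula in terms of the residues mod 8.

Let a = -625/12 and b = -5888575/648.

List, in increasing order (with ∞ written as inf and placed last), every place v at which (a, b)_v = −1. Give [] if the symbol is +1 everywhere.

[2, 11, 23, inf]

(a, b) ≡ (-3, -9614) mod (ℚ^×)²; places V = {2, 3, 5, 7, 11, 19, 23, ∞}.
(a,b)_5: α=4, u≡2; β=2, v≡4 (mod 5); (2|5)=-1, (4|5)=+1; sign (−1)^0·-1^2·+1^4 = +1.
(a,b)_11: α=0, u≡2; β=1, v≡10 (mod 11); (2|11)=-1, (10|11)=-1; sign (−1)^0·-1^1·-1^0 = -1.
(a,b)_3: α=-1, u≡2; β=-4, v≡1 (mod 3); (2|3)=-1, (1|3)=+1; sign (−1)^0·-1^-4·+1^-1 = +1.
(a,b)_19: α=0, u≡16; β=1, v≡11 (mod 19); (16|19)=+1, (11|19)=+1; sign (−1)^0·+1^1·+1^0 = +1.
(a,b)_7: α=0, u≡1; β=2, v≡2 (mod 7); (1|7)=+1, (2|7)=+1; sign (−1)^0·+1^2·+1^0 = +1.
(a,b)_∞: sgn(-3)=−, sgn(-9614)=−, so -1.
(a,b)_23: α=0, u≡15; β=1, v≡20 (mod 23); (15|23)=-1, (20|23)=-1; sign (−1)^0·-1^1·-1^0 = -1.
(a,b)_2: α=-2, β=-3; u≡5, v≡1 (mod 8); ε(u)ε(v)=0·0, αω(v)=-2·0, βω(u)=-3·1; sum ≡ 1  ⇒  -1.
|Ram(-3, -9614)| = 4, even; anisotropic at {2, 11, 23, ∞}.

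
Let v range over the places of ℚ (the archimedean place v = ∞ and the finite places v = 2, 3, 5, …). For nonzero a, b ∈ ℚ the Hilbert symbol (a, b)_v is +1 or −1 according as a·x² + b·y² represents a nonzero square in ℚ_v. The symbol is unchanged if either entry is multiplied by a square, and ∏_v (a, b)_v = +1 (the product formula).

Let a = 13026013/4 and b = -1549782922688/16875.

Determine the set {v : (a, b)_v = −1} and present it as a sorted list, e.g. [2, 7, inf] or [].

Mod squares: a ≡ 13, b ≡ -429. Check v ∈ {∞, 2, 3, 5, 7, 11, 13}.
v=5: a=5^0·(≡2), b=5^-4·(≡1) mod 5; (2|5)=-1, (1|5)=+1; (−1)^{0·-4·2}·(-1)^-4·(+1)^0 = +1.
v=11: a=11^2·(≡10), b=11^3·(≡1) mod 11; (10|11)=-1, (1|11)=+1; (−1)^{2·3·5}·(-1)^3·(+1)^2 = -1.
v=13: a=13^3·(≡10), b=13^5·(≡11) mod 13; (10|13)=+1, (11|13)=-1; (−1)^{3·5·6}·(+1)^5·(-1)^3 = -1.
v=∞: 13 > 0 and -429 < 0  ⇒  (a,b)_∞ = +1.
v=2: v_2(a)=-2, v_2(b)=6; units ≡ 5, 3 (mod 8); ε·ε+αω+βω = 0·1+-2·1+6·1 ≡ 0  ⇒  (a,b)_2 = +1.
v=7: a=7^2·(≡3), b=7^2·(≡3) mod 7; (3|7)=-1, (3|7)=-1; (−1)^{2·2·3}·(-1)^2·(-1)^2 = +1.
v=3: a=3^0·(≡1), b=3^-3·(≡1) mod 3; (1|3)=+1, (1|3)=+1; (−1)^{0·-3·1}·(+1)^-3·(+1)^0 = +1.
Ram(13, -429) = {11, 13}; no ℚ_11-point on the conic.

[11, 13]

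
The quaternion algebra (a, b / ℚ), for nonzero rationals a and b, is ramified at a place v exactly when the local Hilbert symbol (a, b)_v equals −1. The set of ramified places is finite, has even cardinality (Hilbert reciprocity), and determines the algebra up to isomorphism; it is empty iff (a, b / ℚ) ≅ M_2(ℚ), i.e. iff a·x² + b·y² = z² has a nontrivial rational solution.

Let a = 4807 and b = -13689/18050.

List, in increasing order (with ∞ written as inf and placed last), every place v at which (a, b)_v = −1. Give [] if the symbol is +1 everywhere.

Mod squares: a ≡ 4807, b ≡ -2. Check v ∈ {∞, 2, 3, 5, 11, 13, 19, 23}.
v=2: v_2(a)=0, v_2(b)=-1; units ≡ 7, 7 (mod 8); ε·ε+αω+βω = 1·1+0·0+-1·0 ≡ 1  ⇒  (a,b)_2 = -1.
v=13: a=13^0·(≡10), b=13^2·(≡6) mod 13; (10|13)=+1, (6|13)=-1; (−1)^{0·2·6}·(+1)^2·(-1)^0 = +1.
v=23: a=23^1·(≡2), b=23^0·(≡10) mod 23; (2|23)=+1, (10|23)=-1; (−1)^{1·0·11}·(+1)^0·(-1)^1 = -1.
v=19: a=19^1·(≡6), b=19^-2·(≡4) mod 19; (6|19)=+1, (4|19)=+1; (−1)^{1·-2·9}·(+1)^-2·(+1)^1 = +1.
v=11: a=11^1·(≡8), b=11^0·(≡5) mod 11; (8|11)=-1, (5|11)=+1; (−1)^{1·0·5}·(-1)^0·(+1)^1 = +1.
v=5: a=5^0·(≡2), b=5^-2·(≡3) mod 5; (2|5)=-1, (3|5)=-1; (−1)^{0·-2·2}·(-1)^-2·(-1)^0 = +1.
v=∞: 4807 > 0 and -2 < 0  ⇒  (a,b)_∞ = +1.
v=3: a=3^0·(≡1), b=3^4·(≡1) mod 3; (1|3)=+1, (1|3)=+1; (−1)^{0·4·1}·(+1)^4·(+1)^0 = +1.
(4807, -2 / ℚ) ramifies at {2, 23}: a division algebra.

[2, 23]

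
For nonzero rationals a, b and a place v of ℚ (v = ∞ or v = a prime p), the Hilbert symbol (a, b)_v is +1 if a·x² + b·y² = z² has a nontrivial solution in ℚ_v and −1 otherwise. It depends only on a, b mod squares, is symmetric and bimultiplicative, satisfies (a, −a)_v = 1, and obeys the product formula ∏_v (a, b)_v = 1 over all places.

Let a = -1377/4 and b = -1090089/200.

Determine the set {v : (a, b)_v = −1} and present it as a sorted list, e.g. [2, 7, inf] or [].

Mod squares: a ≡ -17, b ≡ -2002. Check v ∈ {∞, 2, 3, 5, 7, 11, 13, 17}.
v=13: a=13^0·(≡10), b=13^1·(≡2) mod 13; (10|13)=+1, (2|13)=-1; (−1)^{0·1·6}·(+1)^1·(-1)^0 = +1.
v=5: a=5^0·(≡2), b=5^-2·(≡2) mod 5; (2|5)=-1, (2|5)=-1; (−1)^{0·-2·2}·(-1)^-2·(-1)^0 = +1.
v=11: a=11^0·(≡5), b=11^3·(≡3) mod 11; (5|11)=+1, (3|11)=+1; (−1)^{0·3·5}·(+1)^3·(+1)^0 = +1.
v=17: a=17^1·(≡1), b=17^0·(≡8) mod 17; (1|17)=+1, (8|17)=+1; (−1)^{1·0·8}·(+1)^0·(+1)^1 = +1.
v=7: a=7^0·(≡4), b=7^1·(≡4) mod 7; (4|7)=+1, (4|7)=+1; (−1)^{0·1·3}·(+1)^1·(+1)^0 = +1.
v=2: v_2(a)=-2, v_2(b)=-3; units ≡ 7, 7 (mod 8); ε·ε+αω+βω = 1·1+-2·0+-3·0 ≡ 1  ⇒  (a,b)_2 = -1.
v=∞: -17 < 0 and -2002 < 0  ⇒  (a,b)_∞ = -1.
v=3: a=3^4·(≡1), b=3^2·(≡2) mod 3; (1|3)=+1, (2|3)=-1; (−1)^{4·2·1}·(+1)^2·(-1)^4 = +1.
Ram(-17, -2002) = {2, ∞}; no ℚ_2-point on the conic.

[2, inf]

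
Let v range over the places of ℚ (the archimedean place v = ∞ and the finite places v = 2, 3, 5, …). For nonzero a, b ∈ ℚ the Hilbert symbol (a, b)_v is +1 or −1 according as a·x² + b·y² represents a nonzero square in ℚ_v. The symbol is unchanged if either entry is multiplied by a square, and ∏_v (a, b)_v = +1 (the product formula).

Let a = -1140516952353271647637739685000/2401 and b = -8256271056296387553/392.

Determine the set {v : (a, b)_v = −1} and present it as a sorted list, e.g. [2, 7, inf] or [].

Mod squares: a ≡ -193154, b ≡ -111826. Check v ∈ {∞, 2, 3, 5, 7, 11, 13, 17, 19, 23, 31}.
v=13: a=13^5·(≡10), b=13^3·(≡3) mod 13; (10|13)=+1, (3|13)=+1; (−1)^{5·3·6}·(+1)^3·(+1)^5 = +1.
v=11: a=11^2·(≡7), b=11^1·(≡5) mod 11; (7|11)=-1, (5|11)=+1; (−1)^{2·1·5}·(-1)^1·(+1)^2 = -1.
v=2: v_2(a)=3, v_2(b)=-3; units ≡ 7, 7 (mod 8); ε·ε+αω+βω = 1·1+3·0+-3·0 ≡ 1  ⇒  (a,b)_2 = -1.
v=19: a=19^3·(≡12), b=19^2·(≡14) mod 19; (12|19)=-1, (14|19)=-1; (−1)^{3·2·9}·(-1)^2·(-1)^3 = -1.
v=3: a=3^4·(≡1), b=3^2·(≡2) mod 3; (1|3)=+1, (2|3)=-1; (−1)^{4·2·1}·(+1)^2·(-1)^4 = +1.
v=7: a=7^-4·(≡2), b=7^-2·(≡5) mod 7; (2|7)=+1, (5|7)=-1; (−1)^{-4·-2·3}·(+1)^-2·(-1)^-4 = +1.
v=∞: -193154 < 0 and -111826 < 0  ⇒  (a,b)_∞ = -1.
v=17: a=17^5·(≡5), b=17^1·(≡15) mod 17; (5|17)=-1, (15|17)=+1; (−1)^{5·1·8}·(-1)^1·(+1)^5 = -1.
v=5: a=5^4·(≡4), b=5^0·(≡1) mod 5; (4|5)=+1, (1|5)=+1; (−1)^{4·0·2}·(+1)^0·(+1)^4 = +1.
v=23: a=23^5·(≡5), b=23^5·(≡22) mod 23; (5|23)=-1, (22|23)=-1; (−1)^{5·5·11}·(-1)^5·(-1)^5 = -1.
v=31: a=31^0·(≡8), b=31^2·(≡26) mod 31; (8|31)=+1, (26|31)=-1; (−1)^{0·2·15}·(+1)^2·(-1)^0 = +1.
|Ram(-193154, -111826)| = 6, even; anisotropic at {2, 11, 17, 19, 23, ∞}.

[2, 11, 17, 19, 23, inf]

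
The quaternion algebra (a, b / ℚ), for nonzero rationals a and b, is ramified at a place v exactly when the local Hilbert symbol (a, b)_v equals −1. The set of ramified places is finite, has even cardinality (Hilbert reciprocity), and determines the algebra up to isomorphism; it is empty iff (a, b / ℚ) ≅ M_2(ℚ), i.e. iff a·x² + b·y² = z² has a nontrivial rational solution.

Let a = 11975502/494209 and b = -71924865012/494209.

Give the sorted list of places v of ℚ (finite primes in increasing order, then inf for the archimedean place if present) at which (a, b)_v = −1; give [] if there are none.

Mod squares: a ≡ 462, b ≡ -13. Check v ∈ {∞, 2, 3, 7, 11, 13, 19, 23, 37}.
v=3: a=3^1·(≡1), b=3^2·(≡2) mod 3; (1|3)=+1, (2|3)=-1; (−1)^{1·2·1}·(+1)^2·(-1)^1 = -1.
v=23: a=23^2·(≡18), b=23^2·(≡15) mod 23; (18|23)=+1, (15|23)=-1; (−1)^{2·2·11}·(+1)^2·(-1)^2 = +1.
v=37: a=37^-2·(≡32), b=37^-2·(≡23) mod 37; (32|37)=-1, (23|37)=-1; (−1)^{-2·-2·18}·(-1)^-2·(-1)^-2 = +1.
v=11: a=11^1·(≡1), b=11^2·(≡4) mod 11; (1|11)=+1, (4|11)=+1; (−1)^{1·2·5}·(+1)^2·(+1)^1 = +1.
v=2: v_2(a)=1, v_2(b)=2; units ≡ 7, 3 (mod 8); ε·ε+αω+βω = 1·1+1·1+2·0 ≡ 0  ⇒  (a,b)_2 = +1.
v=19: a=19^-2·(≡11), b=19^-2·(≡16) mod 19; (11|19)=+1, (16|19)=+1; (−1)^{-2·-2·9}·(+1)^-2·(+1)^-2 = +1.
v=7: a=7^3·(≡6), b=7^4·(≡4) mod 7; (6|7)=-1, (4|7)=+1; (−1)^{3·4·3}·(-1)^4·(+1)^3 = +1.
v=∞: 462 > 0 and -13 < 0  ⇒  (a,b)_∞ = +1.
v=13: a=13^0·(≡6), b=13^1·(≡10) mod 13; (6|13)=-1, (10|13)=+1; (−1)^{0·1·6}·(-1)^1·(+1)^0 = -1.
|Ram(462, -13)| = 2, even; anisotropic at {3, 13}.

[3, 13]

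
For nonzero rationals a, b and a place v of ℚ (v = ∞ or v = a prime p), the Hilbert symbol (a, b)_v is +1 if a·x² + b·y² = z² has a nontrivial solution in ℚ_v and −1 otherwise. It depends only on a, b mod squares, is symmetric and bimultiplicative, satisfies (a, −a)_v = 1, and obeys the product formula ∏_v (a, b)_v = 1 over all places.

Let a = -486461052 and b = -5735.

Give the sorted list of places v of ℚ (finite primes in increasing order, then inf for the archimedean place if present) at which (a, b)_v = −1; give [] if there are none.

(a, b) ≡ (-1501423, -5735) mod (ℚ^×)²; places V = {2, 3, 5, 7, 11, 17, 31, 37, ∞}.
(a,b)_3: α=4, u≡2; β=0, v≡1 (mod 3); (2|3)=-1, (1|3)=+1; sign (−1)^0·-1^0·+1^4 = +1.
(a,b)_7: α=1, u≡3; β=0, v≡5 (mod 7); (3|7)=-1, (5|7)=-1; sign (−1)^0·-1^0·-1^1 = -1.
(a,b)_17: α=1, u≡13; β=0, v≡11 (mod 17); (13|17)=+1, (11|17)=-1; sign (−1)^0·+1^0·-1^1 = -1.
(a,b)_5: α=0, u≡3; β=1, v≡3 (mod 5); (3|5)=-1, (3|5)=-1; sign (−1)^0·-1^1·-1^0 = -1.
(a,b)_∞: sgn(-1501423)=−, sgn(-5735)=−, so -1.
(a,b)_11: α=1, u≡8; β=0, v≡7 (mod 11); (8|11)=-1, (7|11)=-1; sign (−1)^0·-1^0·-1^1 = -1.
(a,b)_31: α=1, u≡1; β=1, v≡1 (mod 31); (1|31)=+1, (1|31)=+1; sign (−1)^1·+1^1·+1^1 = -1.
(a,b)_37: α=1, u≡21; β=1, v≡30 (mod 37); (21|37)=+1, (30|37)=+1; sign (−1)^0·+1^1·+1^1 = +1.
(a,b)_2: α=2, β=0; u≡1, v≡1 (mod 8); ε(u)ε(v)=0·0, αω(v)=2·0, βω(u)=0·0; sum ≡ 0  ⇒  +1.
Ram(-1501423, -5735) = {5, 7, 11, 17, 31, ∞}; no ℚ_5-point on the conic.

[5, 7, 11, 17, 31, inf]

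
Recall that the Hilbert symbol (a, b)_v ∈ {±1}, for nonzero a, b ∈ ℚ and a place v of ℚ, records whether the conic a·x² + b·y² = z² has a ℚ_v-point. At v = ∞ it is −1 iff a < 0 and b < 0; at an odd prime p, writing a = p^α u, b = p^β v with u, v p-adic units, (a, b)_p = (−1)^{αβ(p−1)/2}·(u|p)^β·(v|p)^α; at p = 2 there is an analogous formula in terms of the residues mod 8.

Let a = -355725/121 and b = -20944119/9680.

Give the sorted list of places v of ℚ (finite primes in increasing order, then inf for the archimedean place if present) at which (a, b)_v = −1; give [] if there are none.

[3, 17, 29, inf]

(a, b) ≡ (-1581, -7395) mod (ℚ^×)²; places V = {2, 3, 5, 7, 11, 17, 29, 31, ∞}.
(a,b)_11: α=-2, u≡4; β=-2, v≡8 (mod 11); (4|11)=+1, (8|11)=-1; sign (−1)^0·+1^-2·-1^-2 = +1.
(a,b)_29: α=0, u≡21; β=1, v≡4 (mod 29); (21|29)=-1, (4|29)=+1; sign (−1)^0·-1^1·+1^0 = -1.
(a,b)_2: α=0, β=-4; u≡3, v≡5 (mod 8); ε(u)ε(v)=1·0, αω(v)=0·1, βω(u)=-4·1; sum ≡ 0  ⇒  +1.
(a,b)_7: α=0, u≡4; β=2, v≡4 (mod 7); (4|7)=+1, (4|7)=+1; sign (−1)^0·+1^2·+1^0 = +1.
(a,b)_31: α=1, u≡12; β=0, v≡1 (mod 31); (12|31)=-1, (1|31)=+1; sign (−1)^0·-1^0·+1^1 = +1.
(a,b)_3: α=3, u≡1; β=1, v≡1 (mod 3); (1|3)=+1, (1|3)=+1; sign (−1)^1·+1^1·+1^3 = -1.
(a,b)_5: α=2, u≡1; β=-1, v≡1 (mod 5); (1|5)=+1, (1|5)=+1; sign (−1)^0·+1^-1·+1^2 = +1.
(a,b)_∞: sgn(-1581)=−, sgn(-7395)=−, so -1.
(a,b)_17: α=1, u≡1; β=3, v≡3 (mod 17); (1|17)=+1, (3|17)=-1; sign (−1)^0·+1^3·-1^1 = -1.
(-1581, -7395 / ℚ) ramifies at {3, 17, 29, ∞}: a division algebra.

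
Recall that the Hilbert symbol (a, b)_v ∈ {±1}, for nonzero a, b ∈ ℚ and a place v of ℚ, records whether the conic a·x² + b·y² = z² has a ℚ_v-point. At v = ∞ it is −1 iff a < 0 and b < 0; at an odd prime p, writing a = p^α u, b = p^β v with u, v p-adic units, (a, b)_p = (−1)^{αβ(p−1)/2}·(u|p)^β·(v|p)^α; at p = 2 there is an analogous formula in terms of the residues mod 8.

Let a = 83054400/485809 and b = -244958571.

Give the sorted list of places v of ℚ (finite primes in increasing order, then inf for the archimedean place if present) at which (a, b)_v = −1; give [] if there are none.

Mod squares: a ≡ 429, b ≡ -11. Check v ∈ {∞, 2, 3, 5, 11, 13, 17, 41}.
v=17: a=17^-2·(≡9), b=17^0·(≡5) mod 17; (9|17)=+1, (5|17)=-1; (−1)^{-2·0·8}·(+1)^0·(-1)^-2 = +1.
v=∞: 429 > 0 and -11 < 0  ⇒  (a,b)_∞ = +1.
v=3: a=3^1·(≡2), b=3^2·(≡1) mod 3; (2|3)=-1, (1|3)=+1; (−1)^{1·2·1}·(-1)^2·(+1)^1 = +1.
v=13: a=13^1·(≡11), b=13^2·(≡2) mod 13; (11|13)=-1, (2|13)=-1; (−1)^{1·2·6}·(-1)^2·(-1)^1 = -1.
v=5: a=5^2·(≡4), b=5^0·(≡4) mod 5; (4|5)=+1, (4|5)=+1; (−1)^{2·0·2}·(+1)^0·(+1)^2 = +1.
v=2: v_2(a)=6, v_2(b)=0; units ≡ 5, 5 (mod 8); ε·ε+αω+βω = 0·0+6·1+0·1 ≡ 0  ⇒  (a,b)_2 = +1.
v=11: a=11^3·(≡6), b=11^5·(≡8) mod 11; (6|11)=-1, (8|11)=-1; (−1)^{3·5·5}·(-1)^5·(-1)^3 = -1.
v=41: a=41^-2·(≡22), b=41^0·(≡29) mod 41; (22|41)=-1, (29|41)=-1; (−1)^{-2·0·20}·(-1)^0·(-1)^-2 = +1.
Ram(429, -11) = {11, 13}; no ℚ_11-point on the conic.

[11, 13]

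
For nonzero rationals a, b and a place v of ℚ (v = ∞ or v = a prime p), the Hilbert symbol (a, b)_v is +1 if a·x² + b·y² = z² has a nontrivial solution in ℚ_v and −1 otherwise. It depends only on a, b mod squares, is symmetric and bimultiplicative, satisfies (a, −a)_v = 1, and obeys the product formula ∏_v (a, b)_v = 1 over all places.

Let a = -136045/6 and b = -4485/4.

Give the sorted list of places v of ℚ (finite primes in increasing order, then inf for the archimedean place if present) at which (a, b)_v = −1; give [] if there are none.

Mod squares: a ≡ -4830, b ≡ -4485. Check v ∈ {∞, 2, 3, 5, 7, 13, 23}.
v=13: a=13^2·(≡11), b=13^1·(≡8) mod 13; (11|13)=-1, (8|13)=-1; (−1)^{2·1·6}·(-1)^1·(-1)^2 = -1.
v=∞: -4830 < 0 and -4485 < 0  ⇒  (a,b)_∞ = -1.
v=5: a=5^1·(≡1), b=5^1·(≡2) mod 5; (1|5)=+1, (2|5)=-1; (−1)^{1·1·2}·(+1)^1·(-1)^1 = -1.
v=3: a=3^-1·(≡1), b=3^1·(≡2) mod 3; (1|3)=+1, (2|3)=-1; (−1)^{-1·1·1}·(+1)^1·(-1)^-1 = +1.
v=7: a=7^1·(≡3), b=7^0·(≡4) mod 7; (3|7)=-1, (4|7)=+1; (−1)^{1·0·3}·(-1)^0·(+1)^1 = +1.
v=23: a=23^1·(≡7), b=23^1·(≡3) mod 23; (7|23)=-1, (3|23)=+1; (−1)^{1·1·11}·(-1)^1·(+1)^1 = +1.
v=2: v_2(a)=-1, v_2(b)=-2; units ≡ 1, 3 (mod 8); ε·ε+αω+βω = 0·1+-1·1+-2·0 ≡ 1  ⇒  (a,b)_2 = -1.
(-4830, -4485 / ℚ) ramifies at {2, 5, 13, ∞}: a division algebra.

[2, 5, 13, inf]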